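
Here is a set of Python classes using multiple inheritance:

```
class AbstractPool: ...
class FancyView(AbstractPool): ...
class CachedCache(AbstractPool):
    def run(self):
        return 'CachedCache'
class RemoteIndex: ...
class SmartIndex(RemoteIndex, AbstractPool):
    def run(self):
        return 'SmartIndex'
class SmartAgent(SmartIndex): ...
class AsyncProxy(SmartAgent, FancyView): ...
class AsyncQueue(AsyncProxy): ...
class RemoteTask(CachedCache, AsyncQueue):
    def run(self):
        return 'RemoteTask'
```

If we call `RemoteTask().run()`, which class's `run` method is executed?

L[RemoteTask] = RemoteTask + merge(L[CachedCache], L[AsyncQueue], [CachedCache AsyncQueue])
  take CachedCache:  [CachedCache AbstractPool object] + [AsyncQueue AsyncProxy SmartAgent SmartIndex RemoteIndex FancyView AbstractPool object] + [CachedCache AsyncQueue]
  take AsyncQueue:  [AbstractPool object] + [AsyncQueue AsyncProxy SmartAgent SmartIndex RemoteIndex FancyView AbstractPool object] + [AsyncQueue]
  take AsyncProxy:  [AbstractPool object] + [AsyncProxy SmartAgent SmartIndex RemoteIndex FancyView AbstractPool object]
  take SmartAgent:  [AbstractPool object] + [SmartAgent SmartIndex RemoteIndex FancyView AbstractPool object]
  take SmartIndex:  [AbstractPool object] + [SmartIndex RemoteIndex FancyView AbstractPool object]
  take RemoteIndex:  [AbstractPool object] + [RemoteIndex FancyView AbstractPool object]
  take FancyView:  [AbstractPool object] + [FancyView AbstractPool object]
  take AbstractPool:  [AbstractPool object] + [AbstractPool object]
  take object:  [object] + [object]
MRO: RemoteTask CachedCache AsyncQueue AsyncProxy SmartAgent SmartIndex RemoteIndex FancyView AbstractPool object
run is defined in: CachedCache, RemoteTask, SmartIndex. First along the MRO is RemoteTask.

RemoteTask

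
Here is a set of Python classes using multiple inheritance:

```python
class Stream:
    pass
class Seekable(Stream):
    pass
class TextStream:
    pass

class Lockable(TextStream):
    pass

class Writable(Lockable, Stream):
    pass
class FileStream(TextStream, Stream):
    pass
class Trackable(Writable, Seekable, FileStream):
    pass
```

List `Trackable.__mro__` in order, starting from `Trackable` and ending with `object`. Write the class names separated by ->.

Trackable -> Writable -> Lockable -> Seekable -> FileStream -> TextStream -> Stream -> object

L[Trackable] = Trackable + merge(L[Writable], L[Seekable], L[FileStream], [Writable Seekable FileStream])
  take Writable:  [Writable Lockable TextStream Stream object] + [Seekable Stream object] + [FileStream TextStream Stream object] + [Writable Seekable FileStream]
  take Lockable:  [Lockable TextStream Stream object] + [Seekable Stream object] + [FileStream TextStream Stream object] + [Seekable FileStream]
  take Seekable:  [TextStream Stream object] + [Seekable Stream object] + [FileStream TextStream Stream object] + [Seekable FileStream]
  take FileStream:  [TextStream Stream object] + [Stream object] + [FileStream TextStream Stream object] + [FileStream]
  take TextStream:  [TextStream Stream object] + [Stream object] + [TextStream Stream object]
  take Stream:  [Stream object] + [Stream object] + [Stream object]
  take object:  [object] + [object] + [object]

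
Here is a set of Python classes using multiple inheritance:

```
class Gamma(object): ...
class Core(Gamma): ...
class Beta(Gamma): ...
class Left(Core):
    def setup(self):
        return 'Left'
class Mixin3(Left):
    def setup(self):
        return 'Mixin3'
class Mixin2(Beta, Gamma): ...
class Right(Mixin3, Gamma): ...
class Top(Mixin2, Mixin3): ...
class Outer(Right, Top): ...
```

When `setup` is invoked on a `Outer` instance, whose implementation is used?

L[Outer] = Outer + merge(L[Right], L[Top], [Right Top])
  take Right:  [Right Mixin3 Left Core Gamma object] + [Top Mixin2 Beta Mixin3 Left Core Gamma object] + [Right Top]
  take Top:  [Mixin3 Left Core Gamma object] + [Top Mixin2 Beta Mixin3 Left Core Gamma object] + [Top]
  take Mixin2:  [Mixin3 Left Core Gamma object] + [Mixin2 Beta Mixin3 Left Core Gamma object]
  take Beta:  [Mixin3 Left Core Gamma object] + [Beta Mixin3 Left Core Gamma object]
  take Mixin3:  [Mixin3 Left Core Gamma object] + [Mixin3 Left Core Gamma object]
  take Left:  [Left Core Gamma object] + [Left Core Gamma object]
  take Core:  [Core Gamma object] + [Core Gamma object]
  take Gamma:  [Gamma object] + [Gamma object]
  take object:  [object] + [object]
MRO: Outer Right Top Mixin2 Beta Mixin3 Left Core Gamma object
setup is defined in: Left, Mixin3. First along the MRO is Mixin3.

Mixin3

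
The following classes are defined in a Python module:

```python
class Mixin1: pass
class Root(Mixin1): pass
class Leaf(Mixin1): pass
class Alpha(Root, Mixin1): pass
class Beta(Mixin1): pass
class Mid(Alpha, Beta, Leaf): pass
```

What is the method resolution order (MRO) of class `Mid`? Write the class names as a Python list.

L[Mid] = Mid + merge(L[Alpha], L[Beta], L[Leaf], [Alpha Beta Leaf])
  take Alpha:  [Alpha Root Mixin1 object] + [Beta Mixin1 object] + [Leaf Mixin1 object] + [Alpha Beta Leaf]
  take Root:  [Root Mixin1 object] + [Beta Mixin1 object] + [Leaf Mixin1 object] + [Beta Leaf]
  take Beta:  [Mixin1 object] + [Beta Mixin1 object] + [Leaf Mixin1 object] + [Beta Leaf]
  take Leaf:  [Mixin1 object] + [Mixin1 object] + [Leaf Mixin1 object] + [Leaf]
  take Mixin1:  [Mixin1 object] + [Mixin1 object] + [Mixin1 object]
  take object:  [object] + [object] + [object]

[Mid, Alpha, Root, Beta, Leaf, Mixin1, object]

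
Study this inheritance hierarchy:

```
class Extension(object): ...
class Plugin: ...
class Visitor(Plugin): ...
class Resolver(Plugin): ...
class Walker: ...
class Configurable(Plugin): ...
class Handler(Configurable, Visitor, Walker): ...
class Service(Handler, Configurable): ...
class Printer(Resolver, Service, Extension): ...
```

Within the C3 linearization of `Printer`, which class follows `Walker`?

Extension

L[Printer] = Printer + merge(L[Resolver], L[Service], L[Extension], [Resolver Service Extension])
  take Resolver:  [Resolver Plugin object] + [Service Handler Configurable Visitor Plugin Walker object] + [Extension object] + [Resolver Service Extension]
  take Service:  [Plugin object] + [Service Handler Configurable Visitor Plugin Walker object] + [Extension object] + [Service Extension]
  take Handler:  [Plugin object] + [Handler Configurable Visitor Plugin Walker object] + [Extension object] + [Extension]
  take Configurable:  [Plugin object] + [Configurable Visitor Plugin Walker object] + [Extension object] + [Extension]
  take Visitor:  [Plugin object] + [Visitor Plugin Walker object] + [Extension object] + [Extension]
  take Plugin:  [Plugin object] + [Plugin Walker object] + [Extension object] + [Extension]
  take Walker:  [object] + [Walker object] + [Extension object] + [Extension]
  take Extension:  [object] + [object] + [Extension object] + [Extension]
  take object:  [object] + [object] + [object]
MRO: Printer Resolver Service Handler Configurable Visitor Plugin Walker Extension object
Walker is at position 7; next is Extension.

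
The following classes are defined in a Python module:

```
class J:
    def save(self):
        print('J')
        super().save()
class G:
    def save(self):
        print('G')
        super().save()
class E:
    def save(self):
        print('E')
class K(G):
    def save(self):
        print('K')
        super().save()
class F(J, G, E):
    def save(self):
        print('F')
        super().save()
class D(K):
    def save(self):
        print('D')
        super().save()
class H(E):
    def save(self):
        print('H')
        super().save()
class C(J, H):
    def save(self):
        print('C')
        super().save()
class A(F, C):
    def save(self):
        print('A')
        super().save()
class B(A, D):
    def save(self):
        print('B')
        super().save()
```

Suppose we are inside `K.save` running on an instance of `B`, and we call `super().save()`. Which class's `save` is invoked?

L[B] = B + merge(L[A], L[D], [A D])
  take A:  [A F C J G H E object] + [D K G object] + [A D]
  take F:  [F C J G H E object] + [D K G object] + [D]
  take C:  [C J G H E object] + [D K G object] + [D]
  take J:  [J G H E object] + [D K G object] + [D]
  take D:  [G H E object] + [D K G object] + [D]
  take K:  [G H E object] + [K G object]
  take G:  [G H E object] + [G object]
  take H:  [H E object] + [object]
  take E:  [E object] + [object]
  take object:  [object] + [object]
MRO: B A F C J D K G H E object
super() in K.save on a B instance goes to the class after K in B's MRO: G.

G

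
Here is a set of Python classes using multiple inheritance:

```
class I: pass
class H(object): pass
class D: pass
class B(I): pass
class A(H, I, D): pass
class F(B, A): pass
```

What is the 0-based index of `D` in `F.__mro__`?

L[F] = F + merge(L[B], L[A], [B A])
  take B:  [B I object] + [A H I D object] + [B A]
  take A:  [I object] + [A H I D object] + [A]
  take H:  [I object] + [H I D object]
  take I:  [I object] + [I D object]
  take D:  [object] + [D object]
  take object:  [object] + [object]
MRO: F B A H I D object
D sits at index 5.

5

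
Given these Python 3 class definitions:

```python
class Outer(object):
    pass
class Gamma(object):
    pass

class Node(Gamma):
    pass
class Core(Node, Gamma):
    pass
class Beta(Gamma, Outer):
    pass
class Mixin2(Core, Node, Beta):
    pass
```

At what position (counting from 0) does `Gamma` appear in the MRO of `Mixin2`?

L[Mixin2] = Mixin2 + merge(L[Core], L[Node], L[Beta], [Core Node Beta])
  take Core:  [Core Node Gamma object] + [Node Gamma object] + [Beta Gamma Outer object] + [Core Node Beta]
  take Node:  [Node Gamma object] + [Node Gamma object] + [Beta Gamma Outer object] + [Node Beta]
  take Beta:  [Gamma object] + [Gamma object] + [Beta Gamma Outer object] + [Beta]
  take Gamma:  [Gamma object] + [Gamma object] + [Gamma Outer object]
  take Outer:  [object] + [object] + [Outer object]
  take object:  [object] + [object] + [object]
MRO: Mixin2 Core Node Beta Gamma Outer object
Gamma sits at index 4.

4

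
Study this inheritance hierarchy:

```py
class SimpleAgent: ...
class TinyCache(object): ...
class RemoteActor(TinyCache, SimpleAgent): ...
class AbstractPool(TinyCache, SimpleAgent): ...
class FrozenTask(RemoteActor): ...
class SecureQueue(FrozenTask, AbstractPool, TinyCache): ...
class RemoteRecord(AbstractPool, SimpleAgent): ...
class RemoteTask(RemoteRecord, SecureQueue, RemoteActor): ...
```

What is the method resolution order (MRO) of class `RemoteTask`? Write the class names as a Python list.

L[RemoteTask] = RemoteTask + merge(L[RemoteRecord], L[SecureQueue], L[RemoteActor], [RemoteRecord SecureQueue RemoteActor])
  take RemoteRecord:  [RemoteRecord AbstractPool TinyCache SimpleAgent object] + [SecureQueue FrozenTask RemoteActor AbstractPool TinyCache SimpleAgent object] + [RemoteActor TinyCache SimpleAgent object] + [RemoteRecord SecureQueue RemoteActor]
  take SecureQueue:  [AbstractPool TinyCache SimpleAgent object] + [SecureQueue FrozenTask RemoteActor AbstractPool TinyCache SimpleAgent object] + [RemoteActor TinyCache SimpleAgent object] + [SecureQueue RemoteActor]
  take FrozenTask:  [AbstractPool TinyCache SimpleAgent object] + [FrozenTask RemoteActor AbstractPool TinyCache SimpleAgent object] + [RemoteActor TinyCache SimpleAgent object] + [RemoteActor]
  take RemoteActor:  [AbstractPool TinyCache SimpleAgent object] + [RemoteActor AbstractPool TinyCache SimpleAgent object] + [RemoteActor TinyCache SimpleAgent object] + [RemoteActor]
  take AbstractPool:  [AbstractPool TinyCache SimpleAgent object] + [AbstractPool TinyCache SimpleAgent object] + [TinyCache SimpleAgent object]
  take TinyCache:  [TinyCache SimpleAgent object] + [TinyCache SimpleAgent object] + [TinyCache SimpleAgent object]
  take SimpleAgent:  [SimpleAgent object] + [SimpleAgent object] + [SimpleAgent object]
  take object:  [object] + [object] + [object]

[RemoteTask, RemoteRecord, SecureQueue, FrozenTask, RemoteActor, AbstractPool, TinyCache, SimpleAgent, object]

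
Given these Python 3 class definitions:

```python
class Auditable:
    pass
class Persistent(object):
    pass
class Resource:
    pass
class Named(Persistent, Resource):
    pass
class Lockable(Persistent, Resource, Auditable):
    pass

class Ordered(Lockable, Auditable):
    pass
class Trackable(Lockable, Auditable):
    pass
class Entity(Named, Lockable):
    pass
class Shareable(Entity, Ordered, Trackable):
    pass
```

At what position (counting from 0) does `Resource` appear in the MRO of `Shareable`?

L[Shareable] = Shareable + merge(L[Entity], L[Ordered], L[Trackable], [Entity Ordered Trackable])
  take Entity:  [Entity Named Lockable Persistent Resource Auditable object] + [Ordered Lockable Persistent Resource Auditable object] + [Trackable Lockable Persistent Resource Auditable object] + [Entity Ordered Trackable]
  take Named:  [Named Lockable Persistent Resource Auditable object] + [Ordered Lockable Persistent Resource Auditable object] + [Trackable Lockable Persistent Resource Auditable object] + [Ordered Trackable]
  take Ordered:  [Lockable Persistent Resource Auditable object] + [Ordered Lockable Persistent Resource Auditable object] + [Trackable Lockable Persistent Resource Auditable object] + [Ordered Trackable]
  take Trackable:  [Lockable Persistent Resource Auditable object] + [Lockable Persistent Resource Auditable object] + [Trackable Lockable Persistent Resource Auditable object] + [Trackable]
  take Lockable:  [Lockable Persistent Resource Auditable object] + [Lockable Persistent Resource Auditable object] + [Lockable Persistent Resource Auditable object]
  take Persistent:  [Persistent Resource Auditable object] + [Persistent Resource Auditable object] + [Persistent Resource Auditable object]
  take Resource:  [Resource Auditable object] + [Resource Auditable object] + [Resource Auditable object]
  take Auditable:  [Auditable object] + [Auditable object] + [Auditable object]
  take object:  [object] + [object] + [object]
MRO: Shareable Entity Named Ordered Trackable Lockable Persistent Resource Auditable object
Resource sits at index 7.

7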